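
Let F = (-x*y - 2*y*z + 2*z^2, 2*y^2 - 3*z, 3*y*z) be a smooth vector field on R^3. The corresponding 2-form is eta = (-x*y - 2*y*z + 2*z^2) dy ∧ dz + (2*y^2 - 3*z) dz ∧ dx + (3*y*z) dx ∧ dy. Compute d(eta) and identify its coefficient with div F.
d(eta) = (6*y) dx ∧ dy ∧ dz; div F = 6*y

For a 2-form in R^3 of the form above, applying d gives a 3-form with coefficient ∂P/∂x + ∂Q/∂y + ∂R/∂z:
  ∂P/∂x = -y
  ∂Q/∂y = 4*y
  ∂R/∂z = 3*y
Sum = 6*y, which is exactly div F.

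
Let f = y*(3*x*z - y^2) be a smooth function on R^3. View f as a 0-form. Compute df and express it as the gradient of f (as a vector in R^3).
df = (3*y*z) dx + (3*x*z - 3*y^2) dy + (3*x*y) dz; grad f = (3*y*z, 3*x*z - 3*y^2, 3*x*y)

For a 0-form f, d f = (∂f/∂x) dx + (∂f/∂y) dy + (∂f/∂z) dz. The components of the vector representation are exactly the entries of grad f in Cartesian coordinates:
  ∂f/∂x = 3*y*z
  ∂f/∂y = 3*x*z - 3*y^2
  ∂f/∂z = 3*x*y.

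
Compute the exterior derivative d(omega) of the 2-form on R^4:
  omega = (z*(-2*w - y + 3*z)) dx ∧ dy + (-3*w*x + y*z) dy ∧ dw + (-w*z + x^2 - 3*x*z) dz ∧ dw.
d(omega) = (-2*w - y + 6*z) dx ∧ dy ∧ dz + (-3*w - 2*z) dx ∧ dy ∧ dw + (-y) dy ∧ dz ∧ dw + (2*x - 3*z) dx ∧ dz ∧ dw

For a 2-form omega = sum_{i<j} g_{ij} dx_i ∧ dx_j, the exterior derivative is
  d(omega) = sum_{i<j} d(g_{ij}) ∧ dx_i ∧ dx_j = sum_{i<j, k} (∂g_{ij}/∂x_k) dx_k ∧ dx_i ∧ dx_j.
Expand each term, using dx_k ∧ dx_i ∧ dx_j = sgn(permutation) dx_{(a)} ∧ dx_{(b)} ∧ dx_{(c)} with (a < b < c) sorted:
  d(z*(-2*w - y + 3*z)) includes (∂/∂z)(z*(-2*w - y + 3*z)) dz = (-2*w - y + 6*z) dz, which multiplied by dx ∧ dy gives (-2*w - y + 6*z) dx ∧ dy ∧ dz
  d(z*(-2*w - y + 3*z)) includes (∂/∂w)(z*(-2*w - y + 3*z)) dw = (-2*z) dw, which multiplied by dx ∧ dy gives (-2*z) dx ∧ dy ∧ dw
  d(-3*w*x + y*z) includes (∂/∂x)(-3*w*x + y*z) dx = (-3*w) dx, which multiplied by dy ∧ dw gives (-3*w) dx ∧ dy ∧ dw
  d(-3*w*x + y*z) includes (∂/∂z)(-3*w*x + y*z) dz = (y) dz, which multiplied by dy ∧ dw gives (-y) dy ∧ dz ∧ dw
  d(-w*z + x^2 - 3*x*z) includes (∂/∂x)(-w*z + x^2 - 3*x*z) dx = (2*x - 3*z) dx, which multiplied by dz ∧ dw gives (2*x - 3*z) dx ∧ dz ∧ dw
Collecting like 3-forms: d(omega) = (-2*w - y + 6*z) dx ∧ dy ∧ dz + (-3*w - 2*z) dx ∧ dy ∧ dw + (-y) dy ∧ dz ∧ dw + (2*x - 3*z) dx ∧ dz ∧ dw.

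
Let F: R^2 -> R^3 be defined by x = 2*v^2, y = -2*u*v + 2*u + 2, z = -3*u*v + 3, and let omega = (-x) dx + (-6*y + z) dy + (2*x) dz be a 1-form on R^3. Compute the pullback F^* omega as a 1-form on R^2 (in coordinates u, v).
F^* omega = (-18*u*v^2 + 42*u*v - 24*u - 12*v^3 + 18*v - 18) du + (-18*u^2*v + 24*u^2 - 12*u*v^2 + 18*u - 8*v^3) dv

Using F^*(f dg) = (f ∘ F) d(g ∘ F), substitute each coordinate x_i by F_i(u, v) in f_i, and replace dx_i by d F_i = (∂F_i/∂u) du + (∂F_i/∂v) dv.
  For the x component: f_1(F) = -2*v^2; d F_1 = (0) du + (4*v) dv
  For the y component: f_2(F) = 9*u*v - 12*u - 9; d F_2 = (2 - 2*v) du + (-2*u) dv
  For the z component: f_3(F) = 4*v^2; d F_3 = (-3*v) du + (-3*u) dv
Combining and collecting du, dv coefficients:
  coeff of du: -18*u*v^2 + 42*u*v - 24*u - 12*v^3 + 18*v - 18
  coeff of dv: -18*u^2*v + 24*u^2 - 12*u*v^2 + 18*u - 8*v^3
F^* omega = (-18*u*v^2 + 42*u*v - 24*u - 12*v^3 + 18*v - 18) du + (-18*u^2*v + 24*u^2 - 12*u*v^2 + 18*u - 8*v^3) dv.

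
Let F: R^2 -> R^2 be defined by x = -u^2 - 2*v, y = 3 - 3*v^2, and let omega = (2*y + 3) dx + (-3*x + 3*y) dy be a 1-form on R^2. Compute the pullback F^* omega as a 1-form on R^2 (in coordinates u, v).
F^* omega = (6*u*(2*v^2 - 3)) du + (-18*u^2*v + 54*v^3 - 24*v^2 - 54*v - 18) dv

Using F^*(f dg) = (f ∘ F) d(g ∘ F), substitute each coordinate x_i by F_i(u, v) in f_i, and replace dx_i by d F_i = (∂F_i/∂u) du + (∂F_i/∂v) dv.
  For the x component: f_1(F) = 9 - 6*v^2; d F_1 = (-2*u) du + (-2) dv
  For the y component: f_2(F) = 3*u^2 - 9*v^2 + 6*v + 9; d F_2 = (0) du + (-6*v) dv
Combining and collecting du, dv coefficients:
  coeff of du: 6*u*(2*v^2 - 3)
  coeff of dv: -18*u^2*v + 54*v^3 - 24*v^2 - 54*v - 18
F^* omega = (6*u*(2*v^2 - 3)) du + (-18*u^2*v + 54*v^3 - 24*v^2 - 54*v - 18) dv.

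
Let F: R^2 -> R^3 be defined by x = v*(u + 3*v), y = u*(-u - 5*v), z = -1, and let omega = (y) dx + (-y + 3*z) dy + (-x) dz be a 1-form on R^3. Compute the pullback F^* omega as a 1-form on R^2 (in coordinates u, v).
F^* omega = (-2*u^3 - 16*u^2*v - 30*u*v^2 + 6*u + 15*v) du + (3*u*(-2*u^2 - 12*u*v - 10*v^2 + 5)) dv

Using F^*(f dg) = (f ∘ F) d(g ∘ F), substitute each coordinate x_i by F_i(u, v) in f_i, and replace dx_i by d F_i = (∂F_i/∂u) du + (∂F_i/∂v) dv.
  For the x component: f_1(F) = u*(-u - 5*v); d F_1 = (v) du + (u + 6*v) dv
  For the y component: f_2(F) = u^2 + 5*u*v - 3; d F_2 = (-2*u - 5*v) du + (-5*u) dv
  For the z component: f_3(F) = v*(-u - 3*v); d F_3 = (0) du + (0) dv
Combining and collecting du, dv coefficients:
  coeff of du: -2*u^3 - 16*u^2*v - 30*u*v^2 + 6*u + 15*v
  coeff of dv: 3*u*(-2*u^2 - 12*u*v - 10*v^2 + 5)
F^* omega = (-2*u^3 - 16*u^2*v - 30*u*v^2 + 6*u + 15*v) du + (3*u*(-2*u^2 - 12*u*v - 10*v^2 + 5)) dv.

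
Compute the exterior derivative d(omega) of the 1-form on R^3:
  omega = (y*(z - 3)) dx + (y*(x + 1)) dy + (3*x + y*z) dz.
d(omega) = (y - z + 3) dx ∧ dy + (3 - y) dx ∧ dz + (z) dy ∧ dz

For a 1-form omega = sum_i f_i dx_i, the exterior derivative is
  d(omega) = sum_{i < j} (∂f_j/∂x_i - ∂f_i/∂x_j) dx_i ∧ dx_j.
  coefficient of dx ∧ dy: ∂f_2/∂x - ∂f_1/∂y = ∂(y*(x + 1))/∂x - ∂(y*(z - 3))/∂y = y - z + 3
  coefficient of dx ∧ dz: ∂f_3/∂x - ∂f_1/∂z = ∂(3*x + y*z)/∂x - ∂(y*(z - 3))/∂z = 3 - y
  coefficient of dy ∧ dz: ∂f_3/∂y - ∂f_2/∂z = ∂(3*x + y*z)/∂y - ∂(y*(x + 1))/∂z = z
Assembling: d(omega) = (y - z + 3) dx ∧ dy + (3 - y) dx ∧ dz + (z) dy ∧ dz.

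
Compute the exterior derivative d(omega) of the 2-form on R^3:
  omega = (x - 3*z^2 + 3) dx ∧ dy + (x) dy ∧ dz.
d(omega) = (1 - 6*z) dx ∧ dy ∧ dz

For a 2-form omega = sum_{i<j} g_{ij} dx_i ∧ dx_j, the exterior derivative is
  d(omega) = sum_{i<j} d(g_{ij}) ∧ dx_i ∧ dx_j = sum_{i<j, k} (∂g_{ij}/∂x_k) dx_k ∧ dx_i ∧ dx_j.
Expand each term, using dx_k ∧ dx_i ∧ dx_j = sgn(permutation) dx_{(a)} ∧ dx_{(b)} ∧ dx_{(c)} with (a < b < c) sorted:
  d(x - 3*z^2 + 3) includes (∂/∂z)(x - 3*z^2 + 3) dz = (-6*z) dz, which multiplied by dx ∧ dy gives (-6*z) dx ∧ dy ∧ dz
  d(x) includes (∂/∂x)(x) dx = (1) dx, which multiplied by dy ∧ dz gives (1) dx ∧ dy ∧ dz
Collecting like 3-forms: d(omega) = (1 - 6*z) dx ∧ dy ∧ dz.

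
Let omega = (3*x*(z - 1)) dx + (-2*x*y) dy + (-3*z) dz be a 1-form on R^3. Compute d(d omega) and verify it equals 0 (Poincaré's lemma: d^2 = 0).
d(d omega) = 0

Step 1: d omega = sum_{i<j} (∂f_j/∂x_i - ∂f_i/∂x_j) dx_i ∧ dx_j:
  coeff of dx ∧ dy: -2*y
  coeff of dx ∧ dz: -3*x
  coeff of dy ∧ dz: 0
Step 2: Apply d again to each 2-form coefficient. The only possible 3-form in R^3 is dx ∧ dy ∧ dz, with coefficient
  ∂(coeff of dy∧dz)/∂x - ∂(coeff of dx∧dz)/∂y + ∂(coeff of dx∧dy)/∂z
  = ∂/∂x (0) - ∂/∂y (-3*x) + ∂/∂z (-2*y).
Each of these terms simplifies to sums of mixed partials that cancel in pairs. The result is 0 (by equality of mixed partials for smooth functions — Schwarz / Clairaut).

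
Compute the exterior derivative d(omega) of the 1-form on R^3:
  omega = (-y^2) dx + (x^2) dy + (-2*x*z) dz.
d(omega) = (2*x + 2*y) dx ∧ dy + (-2*z) dx ∧ dz

For a 1-form omega = sum_i f_i dx_i, the exterior derivative is
  d(omega) = sum_{i < j} (∂f_j/∂x_i - ∂f_i/∂x_j) dx_i ∧ dx_j.
  coefficient of dx ∧ dy: ∂f_2/∂x - ∂f_1/∂y = ∂(x^2)/∂x - ∂(-y^2)/∂y = 2*x + 2*y
  coefficient of dx ∧ dz: ∂f_3/∂x - ∂f_1/∂z = ∂(-2*x*z)/∂x - ∂(-y^2)/∂z = -2*z
Assembling: d(omega) = (2*x + 2*y) dx ∧ dy + (-2*z) dx ∧ dz.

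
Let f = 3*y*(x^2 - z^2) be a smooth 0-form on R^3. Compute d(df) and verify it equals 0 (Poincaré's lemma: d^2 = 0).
d(df) = 0

Step 1: df = sum_i (∂f/∂x_i) dx_i = (6*x*y) dx + (3*x^2 - 3*z^2) dy + (-6*y*z) dz.
Step 2: Apply d again. Using the 1-form formula, the coefficient of dx ∧ dy in d(df) is ∂^2 f/∂x ∂y - ∂^2 f/∂y ∂x = (6*x) - (6*x) = 0 (equality of mixed partials for smooth f).
Similarly for dx ∧ dz and dy ∧ dz — all coefficients vanish. So d(df) = 0.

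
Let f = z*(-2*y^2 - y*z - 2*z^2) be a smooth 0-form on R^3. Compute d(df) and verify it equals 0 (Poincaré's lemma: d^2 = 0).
d(df) = 0

Step 1: df = sum_i (∂f/∂x_i) dx_i = (0) dx + (z*(-4*y - z)) dy + (-2*y^2 - 2*y*z - 6*z^2) dz.
Step 2: Apply d again. Using the 1-form formula, the coefficient of dx ∧ dy in d(df) is ∂^2 f/∂x ∂y - ∂^2 f/∂y ∂x = (0) - (0) = 0 (equality of mixed partials for smooth f).
Similarly for dx ∧ dz and dy ∧ dz — all coefficients vanish. So d(df) = 0.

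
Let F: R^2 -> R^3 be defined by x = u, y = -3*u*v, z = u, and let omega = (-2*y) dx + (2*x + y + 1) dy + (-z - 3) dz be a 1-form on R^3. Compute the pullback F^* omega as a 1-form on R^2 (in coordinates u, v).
F^* omega = (9*u*v^2 - u - 3*v - 3) du + (3*u*(3*u*v - 2*u - 1)) dv

Using F^*(f dg) = (f ∘ F) d(g ∘ F), substitute each coordinate x_i by F_i(u, v) in f_i, and replace dx_i by d F_i = (∂F_i/∂u) du + (∂F_i/∂v) dv.
  For the x component: f_1(F) = 6*u*v; d F_1 = (1) du + (0) dv
  For the y component: f_2(F) = -3*u*v + 2*u + 1; d F_2 = (-3*v) du + (-3*u) dv
  For the z component: f_3(F) = -u - 3; d F_3 = (1) du + (0) dv
Combining and collecting du, dv coefficients:
  coeff of du: 9*u*v^2 - u - 3*v - 3
  coeff of dv: 3*u*(3*u*v - 2*u - 1)
F^* omega = (9*u*v^2 - u - 3*v - 3) du + (3*u*(3*u*v - 2*u - 1)) dv.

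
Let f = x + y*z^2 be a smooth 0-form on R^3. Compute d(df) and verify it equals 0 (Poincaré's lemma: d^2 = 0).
d(df) = 0

Step 1: df = sum_i (∂f/∂x_i) dx_i = (1) dx + (z^2) dy + (2*y*z) dz.
Step 2: Apply d again. Using the 1-form formula, the coefficient of dx ∧ dy in d(df) is ∂^2 f/∂x ∂y - ∂^2 f/∂y ∂x = (0) - (0) = 0 (equality of mixed partials for smooth f).
Similarly for dx ∧ dz and dy ∧ dz — all coefficients vanish. So d(df) = 0.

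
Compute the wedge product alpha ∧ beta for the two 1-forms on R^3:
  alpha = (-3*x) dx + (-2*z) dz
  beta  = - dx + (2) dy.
alpha ∧ beta = (-6*x) dx ∧ dy + (-2*z) dx ∧ dz + (4*z) dy ∧ dz

Distribute the wedge, using dx_i ∧ dx_j = -dx_j ∧ dx_i and dx_i ∧ dx_i = 0. For each pair (i, j) with i < j, the coefficient of dx_i ∧ dx_j in alpha ∧ beta is (alpha_i * beta_j - alpha_j * beta_i). Collecting: alpha ∧ beta = (-6*x) dx ∧ dy + (-2*z) dx ∧ dz + (4*z) dy ∧ dz.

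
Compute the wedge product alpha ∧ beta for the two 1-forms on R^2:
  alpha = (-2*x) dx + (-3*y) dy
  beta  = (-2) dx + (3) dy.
alpha ∧ beta = (-6*x - 6*y) dx ∧ dy

Distribute the wedge, using dx_i ∧ dx_j = -dx_j ∧ dx_i and dx_i ∧ dx_i = 0. For each pair (i, j) with i < j, the coefficient of dx_i ∧ dx_j in alpha ∧ beta is (alpha_i * beta_j - alpha_j * beta_i). Collecting: alpha ∧ beta = (-6*x - 6*y) dx ∧ dy.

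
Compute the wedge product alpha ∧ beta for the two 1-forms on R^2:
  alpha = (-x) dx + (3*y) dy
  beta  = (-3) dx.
alpha ∧ beta = (9*y) dx ∧ dy

Distribute the wedge, using dx_i ∧ dx_j = -dx_j ∧ dx_i and dx_i ∧ dx_i = 0. For each pair (i, j) with i < j, the coefficient of dx_i ∧ dx_j in alpha ∧ beta is (alpha_i * beta_j - alpha_j * beta_i). Collecting: alpha ∧ beta = (9*y) dx ∧ dy.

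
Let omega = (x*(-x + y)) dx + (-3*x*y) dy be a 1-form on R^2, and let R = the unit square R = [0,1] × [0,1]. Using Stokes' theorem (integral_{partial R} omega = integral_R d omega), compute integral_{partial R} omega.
integral_(partial R) omega = -2

Stokes: integral_partial_R omega = integral_R d omega with d omega = (∂Q/∂x - ∂P/∂y) dx ∧ dy.
  ∂Q/∂x = -3*y
  ∂P/∂y = x
  integrand = ∂Q/∂x - ∂P/∂y = -x - 3*y.
Integrating over R: integral_0^1 integral_0^1 (-x - 3*y) dx dy = -2.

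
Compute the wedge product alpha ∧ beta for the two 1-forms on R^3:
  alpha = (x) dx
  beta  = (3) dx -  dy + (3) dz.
alpha ∧ beta = (-x) dx ∧ dy + (3*x) dx ∧ dz

Distribute the wedge, using dx_i ∧ dx_j = -dx_j ∧ dx_i and dx_i ∧ dx_i = 0. For each pair (i, j) with i < j, the coefficient of dx_i ∧ dx_j in alpha ∧ beta is (alpha_i * beta_j - alpha_j * beta_i). Collecting: alpha ∧ beta = (-x) dx ∧ dy + (3*x) dx ∧ dz.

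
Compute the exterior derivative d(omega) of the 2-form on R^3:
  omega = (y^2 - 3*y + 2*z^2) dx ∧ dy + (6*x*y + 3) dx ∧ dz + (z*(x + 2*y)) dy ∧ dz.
d(omega) = (-6*x + 5*z) dx ∧ dy ∧ dz

For a 2-form omega = sum_{i<j} g_{ij} dx_i ∧ dx_j, the exterior derivative is
  d(omega) = sum_{i<j} d(g_{ij}) ∧ dx_i ∧ dx_j = sum_{i<j, k} (∂g_{ij}/∂x_k) dx_k ∧ dx_i ∧ dx_j.
Expand each term, using dx_k ∧ dx_i ∧ dx_j = sgn(permutation) dx_{(a)} ∧ dx_{(b)} ∧ dx_{(c)} with (a < b < c) sorted:
  d(y^2 - 3*y + 2*z^2) includes (∂/∂z)(y^2 - 3*y + 2*z^2) dz = (4*z) dz, which multiplied by dx ∧ dy gives (4*z) dx ∧ dy ∧ dz
  d(6*x*y + 3) includes (∂/∂y)(6*x*y + 3) dy = (6*x) dy, which multiplied by dx ∧ dz gives (-6*x) dx ∧ dy ∧ dz
  d(z*(x + 2*y)) includes (∂/∂x)(z*(x + 2*y)) dx = (z) dx, which multiplied by dy ∧ dz gives (z) dx ∧ dy ∧ dz
Collecting like 3-forms: d(omega) = (-6*x + 5*z) dx ∧ dy ∧ dz.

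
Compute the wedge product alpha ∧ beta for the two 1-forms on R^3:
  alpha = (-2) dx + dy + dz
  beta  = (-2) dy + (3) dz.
alpha ∧ beta = (4) dx ∧ dy + (-6) dx ∧ dz + (5) dy ∧ dz

Distribute the wedge, using dx_i ∧ dx_j = -dx_j ∧ dx_i and dx_i ∧ dx_i = 0. For each pair (i, j) with i < j, the coefficient of dx_i ∧ dx_j in alpha ∧ beta is (alpha_i * beta_j - alpha_j * beta_i). Collecting: alpha ∧ beta = (4) dx ∧ dy + (-6) dx ∧ dz + (5) dy ∧ dz.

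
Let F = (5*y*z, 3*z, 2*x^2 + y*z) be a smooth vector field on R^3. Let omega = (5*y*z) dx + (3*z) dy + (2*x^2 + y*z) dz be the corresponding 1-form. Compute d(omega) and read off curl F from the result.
d(omega) = (z - 3) dy ∧ dz + (-4*x + 5*y) dz ∧ dx + (-5*z) dx ∧ dy; curl F = (z - 3, -4*x + 5*y, -5*z)

d omega = sum_{i<j} (∂f_j/∂x_i - ∂f_i/∂x_j) dx_i ∧ dx_j. Under the identification (dy ∧ dz, dz ∧ dx, dx ∧ dy) ↔ (e_x, e_y, e_z), the coefficients are exactly the components of curl F. Compute:
  ∂R/∂y - ∂Q/∂z = (z) - (3) = z - 3
  ∂P/∂z - ∂R/∂x = (5*y) - (4*x) = -4*x + 5*y
  ∂Q/∂x - ∂P/∂y = (0) - (5*z) = -5*z.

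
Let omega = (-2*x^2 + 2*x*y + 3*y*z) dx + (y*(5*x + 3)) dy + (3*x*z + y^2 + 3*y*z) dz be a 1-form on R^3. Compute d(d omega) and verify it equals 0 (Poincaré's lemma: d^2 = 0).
d(d omega) = 0

Step 1: d omega = sum_{i<j} (∂f_j/∂x_i - ∂f_i/∂x_j) dx_i ∧ dx_j:
  coeff of dx ∧ dy: -2*x + 5*y - 3*z
  coeff of dx ∧ dz: -3*y + 3*z
  coeff of dy ∧ dz: 2*y + 3*z
Step 2: Apply d again to each 2-form coefficient. The only possible 3-form in R^3 is dx ∧ dy ∧ dz, with coefficient
  ∂(coeff of dy∧dz)/∂x - ∂(coeff of dx∧dz)/∂y + ∂(coeff of dx∧dy)/∂z
  = ∂/∂x (2*y + 3*z) - ∂/∂y (-3*y + 3*z) + ∂/∂z (-2*x + 5*y - 3*z).
Each of these terms simplifies to sums of mixed partials that cancel in pairs. The result is 0 (by equality of mixed partials for smooth functions — Schwarz / Clairaut).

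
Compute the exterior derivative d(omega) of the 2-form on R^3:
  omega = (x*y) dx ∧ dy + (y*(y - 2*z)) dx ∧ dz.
d(omega) = (-2*y + 2*z) dx ∧ dy ∧ dz

For a 2-form omega = sum_{i<j} g_{ij} dx_i ∧ dx_j, the exterior derivative is
  d(omega) = sum_{i<j} d(g_{ij}) ∧ dx_i ∧ dx_j = sum_{i<j, k} (∂g_{ij}/∂x_k) dx_k ∧ dx_i ∧ dx_j.
Expand each term, using dx_k ∧ dx_i ∧ dx_j = sgn(permutation) dx_{(a)} ∧ dx_{(b)} ∧ dx_{(c)} with (a < b < c) sorted:
  d(y*(y - 2*z)) includes (∂/∂y)(y*(y - 2*z)) dy = (2*y - 2*z) dy, which multiplied by dx ∧ dz gives (-2*y + 2*z) dx ∧ dy ∧ dz
Collecting like 3-forms: d(omega) = (-2*y + 2*z) dx ∧ dy ∧ dz.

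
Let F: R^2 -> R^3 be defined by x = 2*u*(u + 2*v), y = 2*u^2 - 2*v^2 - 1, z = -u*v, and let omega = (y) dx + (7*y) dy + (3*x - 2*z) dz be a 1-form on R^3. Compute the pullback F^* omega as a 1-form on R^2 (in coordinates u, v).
F^* omega = (64*u^3 + 2*u^2*v - 78*u*v^2 - 32*u - 8*v^3 - 4*v) du + (2*u^3 - 70*u^2*v - 8*u*v^2 - 4*u + 56*v^3 + 28*v) dv

Using F^*(f dg) = (f ∘ F) d(g ∘ F), substitute each coordinate x_i by F_i(u, v) in f_i, and replace dx_i by d F_i = (∂F_i/∂u) du + (∂F_i/∂v) dv.
  For the x component: f_1(F) = 2*u^2 - 2*v^2 - 1; d F_1 = (4*u + 4*v) du + (4*u) dv
  For the y component: f_2(F) = 14*u^2 - 14*v^2 - 7; d F_2 = (4*u) du + (-4*v) dv
  For the z component: f_3(F) = 2*u*(3*u + 7*v); d F_3 = (-v) du + (-u) dv
Combining and collecting du, dv coefficients:
  coeff of du: 64*u^3 + 2*u^2*v - 78*u*v^2 - 32*u - 8*v^3 - 4*v
  coeff of dv: 2*u^3 - 70*u^2*v - 8*u*v^2 - 4*u + 56*v^3 + 28*v
F^* omega = (64*u^3 + 2*u^2*v - 78*u*v^2 - 32*u - 8*v^3 - 4*v) du + (2*u^3 - 70*u^2*v - 8*u*v^2 - 4*u + 56*v^3 + 28*v) dv.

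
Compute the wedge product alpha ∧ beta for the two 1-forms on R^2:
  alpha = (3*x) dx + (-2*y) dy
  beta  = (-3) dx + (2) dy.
alpha ∧ beta = (6*x - 6*y) dx ∧ dy

Distribute the wedge, using dx_i ∧ dx_j = -dx_j ∧ dx_i and dx_i ∧ dx_i = 0. For each pair (i, j) with i < j, the coefficient of dx_i ∧ dx_j in alpha ∧ beta is (alpha_i * beta_j - alpha_j * beta_i). Collecting: alpha ∧ beta = (6*x - 6*y) dx ∧ dy.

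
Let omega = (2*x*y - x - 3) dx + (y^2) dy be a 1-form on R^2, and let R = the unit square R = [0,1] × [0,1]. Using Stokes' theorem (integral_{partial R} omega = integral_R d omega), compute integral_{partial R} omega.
integral_(partial R) omega = -1

Stokes: integral_partial_R omega = integral_R d omega with d omega = (∂Q/∂x - ∂P/∂y) dx ∧ dy.
  ∂Q/∂x = 0
  ∂P/∂y = 2*x
  integrand = ∂Q/∂x - ∂P/∂y = -2*x.
Integrating over R: integral_0^1 integral_0^1 (-2*x) dx dy = -1.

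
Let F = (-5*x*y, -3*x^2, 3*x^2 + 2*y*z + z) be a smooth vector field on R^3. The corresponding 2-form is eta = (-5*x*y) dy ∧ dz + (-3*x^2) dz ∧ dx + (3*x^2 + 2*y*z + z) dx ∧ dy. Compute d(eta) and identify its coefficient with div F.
d(eta) = (1 - 3*y) dx ∧ dy ∧ dz; div F = 1 - 3*y

For a 2-form in R^3 of the form above, applying d gives a 3-form with coefficient ∂P/∂x + ∂Q/∂y + ∂R/∂z:
  ∂P/∂x = -5*y
  ∂Q/∂y = 0
  ∂R/∂z = 2*y + 1
Sum = 1 - 3*y, which is exactly div F.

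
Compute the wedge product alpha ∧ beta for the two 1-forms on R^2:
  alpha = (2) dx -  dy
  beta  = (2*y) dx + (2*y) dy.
alpha ∧ beta = (6*y) dx ∧ dy

Distribute the wedge, using dx_i ∧ dx_j = -dx_j ∧ dx_i and dx_i ∧ dx_i = 0. For each pair (i, j) with i < j, the coefficient of dx_i ∧ dx_j in alpha ∧ beta is (alpha_i * beta_j - alpha_j * beta_i). Collecting: alpha ∧ beta = (6*y) dx ∧ dy.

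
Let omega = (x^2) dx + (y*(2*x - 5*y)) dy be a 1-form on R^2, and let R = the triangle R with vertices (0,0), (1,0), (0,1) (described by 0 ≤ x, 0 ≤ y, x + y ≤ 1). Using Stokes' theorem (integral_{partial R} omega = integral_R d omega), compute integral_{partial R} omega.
integral_(partial R) omega = 1/3

Stokes: integral_partial_R omega = integral_R d omega with d omega = (∂Q/∂x - ∂P/∂y) dx ∧ dy.
  ∂Q/∂x = 2*y
  ∂P/∂y = 0
  integrand = ∂Q/∂x - ∂P/∂y = 2*y.
Integrating over R: integral_0^1 integral_0^{1-x} (2*y) dy dx = 1/3.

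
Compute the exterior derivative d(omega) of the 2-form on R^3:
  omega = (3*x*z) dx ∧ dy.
d(omega) = (3*x) dx ∧ dy ∧ dz

For a 2-form omega = sum_{i<j} g_{ij} dx_i ∧ dx_j, the exterior derivative is
  d(omega) = sum_{i<j} d(g_{ij}) ∧ dx_i ∧ dx_j = sum_{i<j, k} (∂g_{ij}/∂x_k) dx_k ∧ dx_i ∧ dx_j.
Expand each term, using dx_k ∧ dx_i ∧ dx_j = sgn(permutation) dx_{(a)} ∧ dx_{(b)} ∧ dx_{(c)} with (a < b < c) sorted:
  d(3*x*z) includes (∂/∂z)(3*x*z) dz = (3*x) dz, which multiplied by dx ∧ dy gives (3*x) dx ∧ dy ∧ dz
Collecting like 3-forms: d(omega) = (3*x) dx ∧ dy ∧ dz.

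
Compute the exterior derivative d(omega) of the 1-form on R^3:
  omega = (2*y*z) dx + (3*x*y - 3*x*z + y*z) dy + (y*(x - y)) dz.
d(omega) = (3*y - 5*z) dx ∧ dy + (-y) dx ∧ dz + (4*x - 3*y) dy ∧ dz

For a 1-form omega = sum_i f_i dx_i, the exterior derivative is
  d(omega) = sum_{i < j} (∂f_j/∂x_i - ∂f_i/∂x_j) dx_i ∧ dx_j.
  coefficient of dx ∧ dy: ∂f_2/∂x - ∂f_1/∂y = ∂(3*x*y - 3*x*z + y*z)/∂x - ∂(2*y*z)/∂y = 3*y - 5*z
  coefficient of dx ∧ dz: ∂f_3/∂x - ∂f_1/∂z = ∂(y*(x - y))/∂x - ∂(2*y*z)/∂z = -y
  coefficient of dy ∧ dz: ∂f_3/∂y - ∂f_2/∂z = ∂(y*(x - y))/∂y - ∂(3*x*y - 3*x*z + y*z)/∂z = 4*x - 3*y
Assembling: d(omega) = (3*y - 5*z) dx ∧ dy + (-y) dx ∧ dz + (4*x - 3*y) dy ∧ dz.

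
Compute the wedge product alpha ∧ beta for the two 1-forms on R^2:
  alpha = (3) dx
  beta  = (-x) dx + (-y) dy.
alpha ∧ beta = (-3*y) dx ∧ dy

Distribute the wedge, using dx_i ∧ dx_j = -dx_j ∧ dx_i and dx_i ∧ dx_i = 0. For each pair (i, j) with i < j, the coefficient of dx_i ∧ dx_j in alpha ∧ beta is (alpha_i * beta_j - alpha_j * beta_i). Collecting: alpha ∧ beta = (-3*y) dx ∧ dy.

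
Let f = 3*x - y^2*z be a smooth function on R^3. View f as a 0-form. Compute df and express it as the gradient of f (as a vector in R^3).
df = (3) dx + (-2*y*z) dy + (-y^2) dz; grad f = (3, -2*y*z, -y^2)

For a 0-form f, d f = (∂f/∂x) dx + (∂f/∂y) dy + (∂f/∂z) dz. The components of the vector representation are exactly the entries of grad f in Cartesian coordinates:
  ∂f/∂x = 3
  ∂f/∂y = -2*y*z
  ∂f/∂z = -y^2.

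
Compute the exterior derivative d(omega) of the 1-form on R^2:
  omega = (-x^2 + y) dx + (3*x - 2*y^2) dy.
d(omega) = (2) dx ∧ dy

For a 1-form omega = sum_i f_i dx_i, the exterior derivative is
  d(omega) = sum_{i < j} (∂f_j/∂x_i - ∂f_i/∂x_j) dx_i ∧ dx_j.
  coefficient of dx ∧ dy: ∂f_2/∂x - ∂f_1/∂y = ∂(3*x - 2*y^2)/∂x - ∂(-x^2 + y)/∂y = 2
Assembling: d(omega) = (2) dx ∧ dy.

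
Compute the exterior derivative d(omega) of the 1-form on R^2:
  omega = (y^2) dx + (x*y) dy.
d(omega) = (-y) dx ∧ dy

For a 1-form omega = sum_i f_i dx_i, the exterior derivative is
  d(omega) = sum_{i < j} (∂f_j/∂x_i - ∂f_i/∂x_j) dx_i ∧ dx_j.
  coefficient of dx ∧ dy: ∂f_2/∂x - ∂f_1/∂y = ∂(x*y)/∂x - ∂(y^2)/∂y = -y
Assembling: d(omega) = (-y) dx ∧ dy.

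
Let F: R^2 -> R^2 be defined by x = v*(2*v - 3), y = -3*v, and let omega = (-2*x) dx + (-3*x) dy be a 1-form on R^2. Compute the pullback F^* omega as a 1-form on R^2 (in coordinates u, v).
F^* omega = (v*(-16*v^2 + 54*v - 45)) dv

Using F^*(f dg) = (f ∘ F) d(g ∘ F), substitute each coordinate x_i by F_i(u, v) in f_i, and replace dx_i by d F_i = (∂F_i/∂u) du + (∂F_i/∂v) dv.
  For the x component: f_1(F) = 2*v*(3 - 2*v); d F_1 = (0) du + (4*v - 3) dv
  For the y component: f_2(F) = 3*v*(3 - 2*v); d F_2 = (0) du + (-3) dv
Combining and collecting du, dv coefficients:
  coeff of du: 0
  coeff of dv: v*(-16*v^2 + 54*v - 45)
F^* omega = (v*(-16*v^2 + 54*v - 45)) dv.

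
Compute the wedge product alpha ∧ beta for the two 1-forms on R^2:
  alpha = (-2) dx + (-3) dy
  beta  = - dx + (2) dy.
alpha ∧ beta = (-7) dx ∧ dy

Distribute the wedge, using dx_i ∧ dx_j = -dx_j ∧ dx_i and dx_i ∧ dx_i = 0. For each pair (i, j) with i < j, the coefficient of dx_i ∧ dx_j in alpha ∧ beta is (alpha_i * beta_j - alpha_j * beta_i). Collecting: alpha ∧ beta = (-7) dx ∧ dy.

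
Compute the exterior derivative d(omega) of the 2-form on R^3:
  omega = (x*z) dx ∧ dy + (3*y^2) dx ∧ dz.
d(omega) = (x - 6*y) dx ∧ dy ∧ dz

For a 2-form omega = sum_{i<j} g_{ij} dx_i ∧ dx_j, the exterior derivative is
  d(omega) = sum_{i<j} d(g_{ij}) ∧ dx_i ∧ dx_j = sum_{i<j, k} (∂g_{ij}/∂x_k) dx_k ∧ dx_i ∧ dx_j.
Expand each term, using dx_k ∧ dx_i ∧ dx_j = sgn(permutation) dx_{(a)} ∧ dx_{(b)} ∧ dx_{(c)} with (a < b < c) sorted:
  d(x*z) includes (∂/∂z)(x*z) dz = (x) dz, which multiplied by dx ∧ dy gives (x) dx ∧ dy ∧ dz
  d(3*y^2) includes (∂/∂y)(3*y^2) dy = (6*y) dy, which multiplied by dx ∧ dz gives (-6*y) dx ∧ dy ∧ dz
Collecting like 3-forms: d(omega) = (x - 6*y) dx ∧ dy ∧ dz.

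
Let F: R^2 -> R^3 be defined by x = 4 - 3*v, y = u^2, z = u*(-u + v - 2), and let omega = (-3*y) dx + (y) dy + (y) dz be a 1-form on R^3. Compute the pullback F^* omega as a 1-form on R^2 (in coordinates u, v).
F^* omega = (u^2*(v - 2)) du + (u^2*(u + 9)) dv

Using F^*(f dg) = (f ∘ F) d(g ∘ F), substitute each coordinate x_i by F_i(u, v) in f_i, and replace dx_i by d F_i = (∂F_i/∂u) du + (∂F_i/∂v) dv.
  For the x component: f_1(F) = -3*u^2; d F_1 = (0) du + (-3) dv
  For the y component: f_2(F) = u^2; d F_2 = (2*u) du + (0) dv
  For the z component: f_3(F) = u^2; d F_3 = (-2*u + v - 2) du + (u) dv
Combining and collecting du, dv coefficients:
  coeff of du: u^2*(v - 2)
  coeff of dv: u^2*(u + 9)
F^* omega = (u^2*(v - 2)) du + (u^2*(u + 9)) dv.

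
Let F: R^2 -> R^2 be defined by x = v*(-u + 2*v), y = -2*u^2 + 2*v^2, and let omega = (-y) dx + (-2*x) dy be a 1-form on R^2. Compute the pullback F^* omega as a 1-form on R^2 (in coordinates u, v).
F^* omega = (2*v*(-5*u^2 + 8*u*v + v^2)) du + (-2*u^3 + 8*u^2*v + 10*u*v^2 - 24*v^3) dv

Using F^*(f dg) = (f ∘ F) d(g ∘ F), substitute each coordinate x_i by F_i(u, v) in f_i, and replace dx_i by d F_i = (∂F_i/∂u) du + (∂F_i/∂v) dv.
  For the x component: f_1(F) = 2*u^2 - 2*v^2; d F_1 = (-v) du + (-u + 4*v) dv
  For the y component: f_2(F) = 2*v*(u - 2*v); d F_2 = (-4*u) du + (4*v) dv
Combining and collecting du, dv coefficients:
  coeff of du: 2*v*(-5*u^2 + 8*u*v + v^2)
  coeff of dv: -2*u^3 + 8*u^2*v + 10*u*v^2 - 24*v^3
F^* omega = (2*v*(-5*u^2 + 8*u*v + v^2)) du + (-2*u^3 + 8*u^2*v + 10*u*v^2 - 24*v^3) dv.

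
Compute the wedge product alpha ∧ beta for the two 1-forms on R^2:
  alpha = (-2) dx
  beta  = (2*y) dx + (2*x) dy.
alpha ∧ beta = (-4*x) dx ∧ dy

Distribute the wedge, using dx_i ∧ dx_j = -dx_j ∧ dx_i and dx_i ∧ dx_i = 0. For each pair (i, j) with i < j, the coefficient of dx_i ∧ dx_j in alpha ∧ beta is (alpha_i * beta_j - alpha_j * beta_i). Collecting: alpha ∧ beta = (-4*x) dx ∧ dy.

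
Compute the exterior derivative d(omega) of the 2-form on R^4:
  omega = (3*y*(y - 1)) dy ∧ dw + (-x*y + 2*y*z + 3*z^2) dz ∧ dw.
d(omega) = (-y) dx ∧ dz ∧ dw + (-x + 2*z) dy ∧ dz ∧ dw

For a 2-form omega = sum_{i<j} g_{ij} dx_i ∧ dx_j, the exterior derivative is
  d(omega) = sum_{i<j} d(g_{ij}) ∧ dx_i ∧ dx_j = sum_{i<j, k} (∂g_{ij}/∂x_k) dx_k ∧ dx_i ∧ dx_j.
Expand each term, using dx_k ∧ dx_i ∧ dx_j = sgn(permutation) dx_{(a)} ∧ dx_{(b)} ∧ dx_{(c)} with (a < b < c) sorted:
  d(-x*y + 2*y*z + 3*z^2) includes (∂/∂x)(-x*y + 2*y*z + 3*z^2) dx = (-y) dx, which multiplied by dz ∧ dw gives (-y) dx ∧ dz ∧ dw
  d(-x*y + 2*y*z + 3*z^2) includes (∂/∂y)(-x*y + 2*y*z + 3*z^2) dy = (-x + 2*z) dy, which multiplied by dz ∧ dw gives (-x + 2*z) dy ∧ dz ∧ dw
Collecting like 3-forms: d(omega) = (-y) dx ∧ dz ∧ dw + (-x + 2*z) dy ∧ dz ∧ dw.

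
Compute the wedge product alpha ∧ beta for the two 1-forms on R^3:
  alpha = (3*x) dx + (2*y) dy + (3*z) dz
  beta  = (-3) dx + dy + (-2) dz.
alpha ∧ beta = (3*x + 6*y) dx ∧ dy + (-6*x + 9*z) dx ∧ dz + (-4*y - 3*z) dy ∧ dz

Distribute the wedge, using dx_i ∧ dx_j = -dx_j ∧ dx_i and dx_i ∧ dx_i = 0. For each pair (i, j) with i < j, the coefficient of dx_i ∧ dx_j in alpha ∧ beta is (alpha_i * beta_j - alpha_j * beta_i). Collecting: alpha ∧ beta = (3*x + 6*y) dx ∧ dy + (-6*x + 9*z) dx ∧ dz + (-4*y - 3*z) dy ∧ dz.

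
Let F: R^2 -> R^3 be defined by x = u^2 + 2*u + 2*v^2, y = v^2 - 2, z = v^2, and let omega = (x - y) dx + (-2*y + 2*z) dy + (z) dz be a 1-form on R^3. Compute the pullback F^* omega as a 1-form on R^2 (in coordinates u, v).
F^* omega = (2*u^3 + 6*u^2 + 2*u*v^2 + 8*u + 2*v^2 + 4) du + (2*v*(2*u^2 + 4*u + 3*v^2 + 8)) dv

Using F^*(f dg) = (f ∘ F) d(g ∘ F), substitute each coordinate x_i by F_i(u, v) in f_i, and replace dx_i by d F_i = (∂F_i/∂u) du + (∂F_i/∂v) dv.
  For the x component: f_1(F) = u^2 + 2*u + v^2 + 2; d F_1 = (2*u + 2) du + (4*v) dv
  For the y component: f_2(F) = 4; d F_2 = (0) du + (2*v) dv
  For the z component: f_3(F) = v^2; d F_3 = (0) du + (2*v) dv
Combining and collecting du, dv coefficients:
  coeff of du: 2*u^3 + 6*u^2 + 2*u*v^2 + 8*u + 2*v^2 + 4
  coeff of dv: 2*v*(2*u^2 + 4*u + 3*v^2 + 8)
F^* omega = (2*u^3 + 6*u^2 + 2*u*v^2 + 8*u + 2*v^2 + 4) du + (2*v*(2*u^2 + 4*u + 3*v^2 + 8)) dv.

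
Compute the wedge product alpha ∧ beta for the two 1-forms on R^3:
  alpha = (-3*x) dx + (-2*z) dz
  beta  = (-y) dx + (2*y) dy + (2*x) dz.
alpha ∧ beta = (-6*x*y) dx ∧ dy + (-6*x^2 - 2*y*z) dx ∧ dz + (4*y*z) dy ∧ dz

Distribute the wedge, using dx_i ∧ dx_j = -dx_j ∧ dx_i and dx_i ∧ dx_i = 0. For each pair (i, j) with i < j, the coefficient of dx_i ∧ dx_j in alpha ∧ beta is (alpha_i * beta_j - alpha_j * beta_i). Collecting: alpha ∧ beta = (-6*x*y) dx ∧ dy + (-6*x^2 - 2*y*z) dx ∧ dz + (4*y*z) dy ∧ dz.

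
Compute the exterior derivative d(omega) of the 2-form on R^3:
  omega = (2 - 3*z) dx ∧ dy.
d(omega) = (-3) dx ∧ dy ∧ dz

For a 2-form omega = sum_{i<j} g_{ij} dx_i ∧ dx_j, the exterior derivative is
  d(omega) = sum_{i<j} d(g_{ij}) ∧ dx_i ∧ dx_j = sum_{i<j, k} (∂g_{ij}/∂x_k) dx_k ∧ dx_i ∧ dx_j.
Expand each term, using dx_k ∧ dx_i ∧ dx_j = sgn(permutation) dx_{(a)} ∧ dx_{(b)} ∧ dx_{(c)} with (a < b < c) sorted:
  d(2 - 3*z) includes (∂/∂z)(2 - 3*z) dz = (-3) dz, which multiplied by dx ∧ dy gives (-3) dx ∧ dy ∧ dz
Collecting like 3-forms: d(omega) = (-3) dx ∧ dy ∧ dz.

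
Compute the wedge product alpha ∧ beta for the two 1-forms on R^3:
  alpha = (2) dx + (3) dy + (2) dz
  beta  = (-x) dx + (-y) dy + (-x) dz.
alpha ∧ beta = (3*x - 2*y) dx ∧ dy + (-3*x + 2*y) dy ∧ dz

Distribute the wedge, using dx_i ∧ dx_j = -dx_j ∧ dx_i and dx_i ∧ dx_i = 0. For each pair (i, j) with i < j, the coefficient of dx_i ∧ dx_j in alpha ∧ beta is (alpha_i * beta_j - alpha_j * beta_i). Collecting: alpha ∧ beta = (3*x - 2*y) dx ∧ dy + (-3*x + 2*y) dy ∧ dz.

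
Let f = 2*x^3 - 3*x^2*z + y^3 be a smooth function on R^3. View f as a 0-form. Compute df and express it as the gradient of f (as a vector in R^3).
df = (6*x*(x - z)) dx + (3*y^2) dy + (-3*x^2) dz; grad f = (6*x*(x - z), 3*y^2, -3*x^2)

For a 0-form f, d f = (∂f/∂x) dx + (∂f/∂y) dy + (∂f/∂z) dz. The components of the vector representation are exactly the entries of grad f in Cartesian coordinates:
  ∂f/∂x = 6*x*(x - z)
  ∂f/∂y = 3*y^2
  ∂f/∂z = -3*x^2.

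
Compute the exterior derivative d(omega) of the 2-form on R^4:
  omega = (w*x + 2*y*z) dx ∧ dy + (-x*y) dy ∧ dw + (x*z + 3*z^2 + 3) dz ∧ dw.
d(omega) = (2*y) dx ∧ dy ∧ dz + (x - y) dx ∧ dy ∧ dw + (z) dx ∧ dz ∧ dw

For a 2-form omega = sum_{i<j} g_{ij} dx_i ∧ dx_j, the exterior derivative is
  d(omega) = sum_{i<j} d(g_{ij}) ∧ dx_i ∧ dx_j = sum_{i<j, k} (∂g_{ij}/∂x_k) dx_k ∧ dx_i ∧ dx_j.
Expand each term, using dx_k ∧ dx_i ∧ dx_j = sgn(permutation) dx_{(a)} ∧ dx_{(b)} ∧ dx_{(c)} with (a < b < c) sorted:
  d(w*x + 2*y*z) includes (∂/∂z)(w*x + 2*y*z) dz = (2*y) dz, which multiplied by dx ∧ dy gives (2*y) dx ∧ dy ∧ dz
  d(w*x + 2*y*z) includes (∂/∂w)(w*x + 2*y*z) dw = (x) dw, which multiplied by dx ∧ dy gives (x) dx ∧ dy ∧ dw
  d(-x*y) includes (∂/∂x)(-x*y) dx = (-y) dx, which multiplied by dy ∧ dw gives (-y) dx ∧ dy ∧ dw
  d(x*z + 3*z^2 + 3) includes (∂/∂x)(x*z + 3*z^2 + 3) dx = (z) dx, which multiplied by dz ∧ dw gives (z) dx ∧ dz ∧ dw
Collecting like 3-forms: d(omega) = (2*y) dx ∧ dy ∧ dz + (x - y) dx ∧ dy ∧ dw + (z) dx ∧ dz ∧ dw.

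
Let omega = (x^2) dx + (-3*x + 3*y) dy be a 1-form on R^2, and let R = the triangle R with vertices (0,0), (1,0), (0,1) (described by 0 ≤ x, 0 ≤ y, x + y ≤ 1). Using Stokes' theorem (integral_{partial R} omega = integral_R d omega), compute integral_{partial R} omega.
integral_(partial R) omega = -3/2

Stokes: integral_partial_R omega = integral_R d omega with d omega = (∂Q/∂x - ∂P/∂y) dx ∧ dy.
  ∂Q/∂x = -3
  ∂P/∂y = 0
  integrand = ∂Q/∂x - ∂P/∂y = -3.
Integrating over R: integral_0^1 integral_0^{1-x} (-3) dy dx = -3/2.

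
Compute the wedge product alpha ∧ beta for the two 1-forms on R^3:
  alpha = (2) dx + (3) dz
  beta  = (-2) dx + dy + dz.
alpha ∧ beta = (2) dx ∧ dy + (8) dx ∧ dz + (-3) dy ∧ dz

Distribute the wedge, using dx_i ∧ dx_j = -dx_j ∧ dx_i and dx_i ∧ dx_i = 0. For each pair (i, j) with i < j, the coefficient of dx_i ∧ dx_j in alpha ∧ beta is (alpha_i * beta_j - alpha_j * beta_i). Collecting: alpha ∧ beta = (2) dx ∧ dy + (8) dx ∧ dz + (-3) dy ∧ dz.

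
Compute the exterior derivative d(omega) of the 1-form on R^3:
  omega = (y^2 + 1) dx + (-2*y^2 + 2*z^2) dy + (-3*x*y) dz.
d(omega) = (-2*y) dx ∧ dy + (-3*y) dx ∧ dz + (-3*x - 4*z) dy ∧ dz

For a 1-form omega = sum_i f_i dx_i, the exterior derivative is
  d(omega) = sum_{i < j} (∂f_j/∂x_i - ∂f_i/∂x_j) dx_i ∧ dx_j.
  coefficient of dx ∧ dy: ∂f_2/∂x - ∂f_1/∂y = ∂(-2*y^2 + 2*z^2)/∂x - ∂(y^2 + 1)/∂y = -2*y
  coefficient of dx ∧ dz: ∂f_3/∂x - ∂f_1/∂z = ∂(-3*x*y)/∂x - ∂(y^2 + 1)/∂z = -3*y
  coefficient of dy ∧ dz: ∂f_3/∂y - ∂f_2/∂z = ∂(-3*x*y)/∂y - ∂(-2*y^2 + 2*z^2)/∂z = -3*x - 4*z
Assembling: d(omega) = (-2*y) dx ∧ dy + (-3*y) dx ∧ dz + (-3*x - 4*z) dy ∧ dz.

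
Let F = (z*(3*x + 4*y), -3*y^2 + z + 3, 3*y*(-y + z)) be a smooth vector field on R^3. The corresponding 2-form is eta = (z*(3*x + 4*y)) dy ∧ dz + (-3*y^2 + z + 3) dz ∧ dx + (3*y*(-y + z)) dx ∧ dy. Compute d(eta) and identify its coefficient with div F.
d(eta) = (-3*y + 3*z) dx ∧ dy ∧ dz; div F = -3*y + 3*z

For a 2-form in R^3 of the form above, applying d gives a 3-form with coefficient ∂P/∂x + ∂Q/∂y + ∂R/∂z:
  ∂P/∂x = 3*z
  ∂Q/∂y = -6*y
  ∂R/∂z = 3*y
Sum = -3*y + 3*z, which is exactly div F.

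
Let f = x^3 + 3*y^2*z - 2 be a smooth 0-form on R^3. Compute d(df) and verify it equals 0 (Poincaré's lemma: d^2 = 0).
d(df) = 0

Step 1: df = sum_i (∂f/∂x_i) dx_i = (3*x^2) dx + (6*y*z) dy + (3*y^2) dz.
Step 2: Apply d again. Using the 1-form formula, the coefficient of dx ∧ dy in d(df) is ∂^2 f/∂x ∂y - ∂^2 f/∂y ∂x = (0) - (0) = 0 (equality of mixed partials for smooth f).
Similarly for dx ∧ dz and dy ∧ dz — all coefficients vanish. So d(df) = 0.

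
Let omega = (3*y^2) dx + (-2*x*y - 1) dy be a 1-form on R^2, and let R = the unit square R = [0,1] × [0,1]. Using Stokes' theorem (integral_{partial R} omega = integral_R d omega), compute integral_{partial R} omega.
integral_(partial R) omega = -4

Stokes: integral_partial_R omega = integral_R d omega with d omega = (∂Q/∂x - ∂P/∂y) dx ∧ dy.
  ∂Q/∂x = -2*y
  ∂P/∂y = 6*y
  integrand = ∂Q/∂x - ∂P/∂y = -8*y.
Integrating over R: integral_0^1 integral_0^1 (-8*y) dx dy = -4.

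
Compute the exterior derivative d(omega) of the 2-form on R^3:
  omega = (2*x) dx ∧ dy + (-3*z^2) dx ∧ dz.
d(omega) = 0

For a 2-form omega = sum_{i<j} g_{ij} dx_i ∧ dx_j, the exterior derivative is
  d(omega) = sum_{i<j} d(g_{ij}) ∧ dx_i ∧ dx_j = sum_{i<j, k} (∂g_{ij}/∂x_k) dx_k ∧ dx_i ∧ dx_j.
Expand each term, using dx_k ∧ dx_i ∧ dx_j = sgn(permutation) dx_{(a)} ∧ dx_{(b)} ∧ dx_{(c)} with (a < b < c) sorted:

Collecting like 3-forms: d(omega) = 0.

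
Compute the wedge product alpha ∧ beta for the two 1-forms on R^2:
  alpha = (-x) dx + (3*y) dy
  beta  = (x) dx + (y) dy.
alpha ∧ beta = (-4*x*y) dx ∧ dy

Distribute the wedge, using dx_i ∧ dx_j = -dx_j ∧ dx_i and dx_i ∧ dx_i = 0. For each pair (i, j) with i < j, the coefficient of dx_i ∧ dx_j in alpha ∧ beta is (alpha_i * beta_j - alpha_j * beta_i). Collecting: alpha ∧ beta = (-4*x*y) dx ∧ dy.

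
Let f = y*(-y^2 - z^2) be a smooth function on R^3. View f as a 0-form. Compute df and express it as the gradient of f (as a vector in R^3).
df = (0) dx + (-3*y^2 - z^2) dy + (-2*y*z) dz; grad f = (0, -3*y^2 - z^2, -2*y*z)

For a 0-form f, d f = (∂f/∂x) dx + (∂f/∂y) dy + (∂f/∂z) dz. The components of the vector representation are exactly the entries of grad f in Cartesian coordinates:
  ∂f/∂x = 0
  ∂f/∂y = -3*y^2 - z^2
  ∂f/∂z = -2*y*z.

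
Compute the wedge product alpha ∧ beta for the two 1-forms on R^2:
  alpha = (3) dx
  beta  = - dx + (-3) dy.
alpha ∧ beta = (-9) dx ∧ dy

Distribute the wedge, using dx_i ∧ dx_j = -dx_j ∧ dx_i and dx_i ∧ dx_i = 0. For each pair (i, j) with i < j, the coefficient of dx_i ∧ dx_j in alpha ∧ beta is (alpha_i * beta_j - alpha_j * beta_i). Collecting: alpha ∧ beta = (-9) dx ∧ dy.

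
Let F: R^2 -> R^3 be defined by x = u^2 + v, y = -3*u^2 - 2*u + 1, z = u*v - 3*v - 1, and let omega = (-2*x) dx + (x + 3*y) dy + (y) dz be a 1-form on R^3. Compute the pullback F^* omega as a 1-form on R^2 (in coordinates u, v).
F^* omega = (44*u^3 - 3*u^2*v + 52*u^2 - 12*u*v - 6*u - v - 6) du + (-3*u^3 + 5*u^2 + 7*u - 2*v - 3) dv

Using F^*(f dg) = (f ∘ F) d(g ∘ F), substitute each coordinate x_i by F_i(u, v) in f_i, and replace dx_i by d F_i = (∂F_i/∂u) du + (∂F_i/∂v) dv.
  For the x component: f_1(F) = -2*u^2 - 2*v; d F_1 = (2*u) du + (1) dv
  For the y component: f_2(F) = -8*u^2 - 6*u + v + 3; d F_2 = (-6*u - 2) du + (0) dv
  For the z component: f_3(F) = -3*u^2 - 2*u + 1; d F_3 = (v) du + (u - 3) dv
Combining and collecting du, dv coefficients:
  coeff of du: 44*u^3 - 3*u^2*v + 52*u^2 - 12*u*v - 6*u - v - 6
  coeff of dv: -3*u^3 + 5*u^2 + 7*u - 2*v - 3
F^* omega = (44*u^3 - 3*u^2*v + 52*u^2 - 12*u*v - 6*u - v - 6) du + (-3*u^3 + 5*u^2 + 7*u - 2*v - 3) dv.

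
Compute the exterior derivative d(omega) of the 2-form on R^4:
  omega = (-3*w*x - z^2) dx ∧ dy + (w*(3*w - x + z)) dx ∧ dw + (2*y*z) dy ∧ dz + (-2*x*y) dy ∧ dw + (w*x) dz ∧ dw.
d(omega) = (-2*z) dx ∧ dy ∧ dz + (-3*x - 2*y) dx ∧ dy ∧ dw

For a 2-form omega = sum_{i<j} g_{ij} dx_i ∧ dx_j, the exterior derivative is
  d(omega) = sum_{i<j} d(g_{ij}) ∧ dx_i ∧ dx_j = sum_{i<j, k} (∂g_{ij}/∂x_k) dx_k ∧ dx_i ∧ dx_j.
Expand each term, using dx_k ∧ dx_i ∧ dx_j = sgn(permutation) dx_{(a)} ∧ dx_{(b)} ∧ dx_{(c)} with (a < b < c) sorted:
  d(-3*w*x - z^2) includes (∂/∂z)(-3*w*x - z^2) dz = (-2*z) dz, which multiplied by dx ∧ dy gives (-2*z) dx ∧ dy ∧ dz
  d(-3*w*x - z^2) includes (∂/∂w)(-3*w*x - z^2) dw = (-3*x) dw, which multiplied by dx ∧ dy gives (-3*x) dx ∧ dy ∧ dw
  d(w*(3*w - x + z)) includes (∂/∂z)(w*(3*w - x + z)) dz = (w) dz, which multiplied by dx ∧ dw gives (-w) dx ∧ dz ∧ dw
  d(-2*x*y) includes (∂/∂x)(-2*x*y) dx = (-2*y) dx, which multiplied by dy ∧ dw gives (-2*y) dx ∧ dy ∧ dw
  d(w*x) includes (∂/∂x)(w*x) dx = (w) dx, which multiplied by dz ∧ dw gives (w) dx ∧ dz ∧ dw
Collecting like 3-forms: d(omega) = (-2*z) dx ∧ dy ∧ dz + (-3*x - 2*y) dx ∧ dy ∧ dw.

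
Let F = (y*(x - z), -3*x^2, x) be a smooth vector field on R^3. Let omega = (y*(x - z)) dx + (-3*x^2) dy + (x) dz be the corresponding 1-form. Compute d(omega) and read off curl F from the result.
d(omega) = (0) dy ∧ dz + (-y - 1) dz ∧ dx + (-7*x + z) dx ∧ dy; curl F = (0, -y - 1, -7*x + z)

d omega = sum_{i<j} (∂f_j/∂x_i - ∂f_i/∂x_j) dx_i ∧ dx_j. Under the identification (dy ∧ dz, dz ∧ dx, dx ∧ dy) ↔ (e_x, e_y, e_z), the coefficients are exactly the components of curl F. Compute:
  ∂R/∂y - ∂Q/∂z = (0) - (0) = 0
  ∂P/∂z - ∂R/∂x = (-y) - (1) = -y - 1
  ∂Q/∂x - ∂P/∂y = (-6*x) - (x - z) = -7*x + z.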